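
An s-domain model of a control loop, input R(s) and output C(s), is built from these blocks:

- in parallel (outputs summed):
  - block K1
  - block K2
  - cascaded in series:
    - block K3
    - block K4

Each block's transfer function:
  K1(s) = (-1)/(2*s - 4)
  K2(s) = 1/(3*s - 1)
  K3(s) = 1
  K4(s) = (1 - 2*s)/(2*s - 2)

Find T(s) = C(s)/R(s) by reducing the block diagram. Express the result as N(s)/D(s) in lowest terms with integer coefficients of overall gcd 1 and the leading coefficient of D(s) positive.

1. reduce the series chain K3, K4 gives (1 - 2*s)/(2*s - 2)
2. sum the parallel branches K1, K2, (K3*K4) - this is the overall T(s), already in the required normalized form

Therefore the answer is (-6*s^3 + 16*s^2 - 13*s + 5)/(6*s^3 - 20*s^2 + 18*s - 4).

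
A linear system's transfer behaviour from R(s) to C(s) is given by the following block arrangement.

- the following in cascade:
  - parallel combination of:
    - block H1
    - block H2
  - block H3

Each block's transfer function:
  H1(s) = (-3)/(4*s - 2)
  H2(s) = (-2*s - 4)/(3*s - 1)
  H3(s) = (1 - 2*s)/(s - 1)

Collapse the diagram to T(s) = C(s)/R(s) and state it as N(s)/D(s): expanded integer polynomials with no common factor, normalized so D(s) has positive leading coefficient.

First reduce the diagram to T(s).

Step 1: add H1, H2 (parallel); result (-8*s^2 - 21*s + 11)/(12*s^2 - 10*s + 2)
Step 2: reduce the series chain (H1+H2), H3; the result is T(s) itself (integer coefficients, no common factor, positive leading denominator coefficient)

Answer: (8*s^2 + 21*s - 11)/(6*s^2 - 8*s + 2)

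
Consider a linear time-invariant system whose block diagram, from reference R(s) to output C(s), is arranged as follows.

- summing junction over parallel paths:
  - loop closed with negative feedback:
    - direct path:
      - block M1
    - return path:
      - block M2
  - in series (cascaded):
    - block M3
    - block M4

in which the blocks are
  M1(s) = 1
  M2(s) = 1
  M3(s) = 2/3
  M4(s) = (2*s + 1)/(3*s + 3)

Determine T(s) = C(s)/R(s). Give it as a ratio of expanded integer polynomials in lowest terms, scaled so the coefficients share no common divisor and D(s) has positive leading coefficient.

First reduce the diagram to T(s).

[1] collapse the loop (M1 forward, M2 return) gives 1/2
[2] multiply M3, M4 (series) gives (4*s + 2)/(9*s + 9)
[3] parallel reduction of [M1/(1+M1*M2)], (M3*M4) - this is the overall T(s), already in the required normalized form

Answer: (17*s + 13)/(18*s + 18)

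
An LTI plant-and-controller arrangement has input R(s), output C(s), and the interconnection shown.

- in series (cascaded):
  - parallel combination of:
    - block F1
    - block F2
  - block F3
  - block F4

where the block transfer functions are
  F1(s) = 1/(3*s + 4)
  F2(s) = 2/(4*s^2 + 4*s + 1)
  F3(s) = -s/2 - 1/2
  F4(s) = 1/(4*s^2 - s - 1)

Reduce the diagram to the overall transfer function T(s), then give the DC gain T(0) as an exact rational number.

Step 1. reduce the parallel group F1, F2; result (4*s^2 + 10*s + 9)/(12*s^3 + 28*s^2 + 19*s + 4)
Step 2. series reduction of (F1+F2), F3, F4; result (-4*s^3 - 14*s^2 - 19*s - 9)/(96*s^5 + 200*s^4 + 72*s^3 - 62*s^2 - 46*s - 8)
The step-2 result is T(s). Setting s = 0: T(0) = -9/(-8) = 9/8.

Final answer: 9/8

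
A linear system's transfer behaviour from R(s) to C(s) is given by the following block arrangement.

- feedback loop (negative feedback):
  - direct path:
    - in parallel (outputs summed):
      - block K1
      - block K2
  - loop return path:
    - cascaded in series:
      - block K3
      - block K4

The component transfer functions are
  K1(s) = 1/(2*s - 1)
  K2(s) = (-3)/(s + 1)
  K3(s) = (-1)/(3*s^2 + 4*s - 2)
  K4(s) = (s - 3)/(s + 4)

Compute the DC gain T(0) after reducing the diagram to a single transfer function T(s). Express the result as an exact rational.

First reduce the diagram to T(s).

Step 1. reduce the parallel group K1, K2, giving (4 - 5*s)/(2*s^2 + s - 1)
Step 2. combine K3, K4 in series, giving (3 - s)/(3*s^3 + 16*s^2 + 14*s - 8)
Step 3. reduce the feedback loop with forward (K1+K2) and return (K3*K4), giving (-15*s^4 - 68*s^3 - 6*s^2 + 96*s - 32)/(6*s^5 + 35*s^4 + 41*s^3 - 13*s^2 - 41*s + 20)
DC gain: substitute s = 0 into T(s) from step 3: T(0) = -32/20 = -8/5.

Answer: -8/5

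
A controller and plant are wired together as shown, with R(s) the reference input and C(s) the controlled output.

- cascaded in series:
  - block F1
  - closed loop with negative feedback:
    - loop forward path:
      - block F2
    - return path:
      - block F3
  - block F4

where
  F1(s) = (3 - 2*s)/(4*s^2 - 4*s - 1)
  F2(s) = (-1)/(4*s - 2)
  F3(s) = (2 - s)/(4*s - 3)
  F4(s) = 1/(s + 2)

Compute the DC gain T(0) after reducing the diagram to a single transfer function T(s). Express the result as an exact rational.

Step 1. apply the feedback formula to F2, F3; result (3 - 4*s)/(16*s^2 - 19*s + 4)
Step 2. cascade F1, [F2/(1+F2*F3)], F4; result (8*s^2 - 18*s + 9)/(64*s^5 - 12*s^4 - 204*s^3 + 155*s^2 + 2*s - 8)
Step 2 gives the overall T(s). Then T(0) = 9/(-8) = -9/8.

Answer: -9/8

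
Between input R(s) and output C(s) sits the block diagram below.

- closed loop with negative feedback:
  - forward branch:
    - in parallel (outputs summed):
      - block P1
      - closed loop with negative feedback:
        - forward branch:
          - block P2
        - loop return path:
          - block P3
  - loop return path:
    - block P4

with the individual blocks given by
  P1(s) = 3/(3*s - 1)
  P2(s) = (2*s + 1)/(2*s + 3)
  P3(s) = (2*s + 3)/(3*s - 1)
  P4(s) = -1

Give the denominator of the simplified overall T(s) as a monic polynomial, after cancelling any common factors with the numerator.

Answer: s^3 + 2*s^2/3 - 14*s/3 - 1/12

Working:
(1) collapse the loop (P2 forward, P3 return) = (6*s^2 + s - 1)/(10*s^2 + 15*s)
(2) sum the parallel branches P1, [P2/(1+P2*P3)] = (18*s^3 + 27*s^2 + 41*s + 1)/(30*s^3 + 35*s^2 - 15*s)
(3) reduce the feedback loop with forward (P1+[P2/(1+P2*P3)]) and return P4 = (18*s^3 + 27*s^2 + 41*s + 1)/(12*s^3 + 8*s^2 - 56*s - 1)
Step 3 gives the fully reduced T(s), with no common factor left to cancel. The denominator's leading coefficient is 12, so divide each of its coefficients by 12 to get the monic form.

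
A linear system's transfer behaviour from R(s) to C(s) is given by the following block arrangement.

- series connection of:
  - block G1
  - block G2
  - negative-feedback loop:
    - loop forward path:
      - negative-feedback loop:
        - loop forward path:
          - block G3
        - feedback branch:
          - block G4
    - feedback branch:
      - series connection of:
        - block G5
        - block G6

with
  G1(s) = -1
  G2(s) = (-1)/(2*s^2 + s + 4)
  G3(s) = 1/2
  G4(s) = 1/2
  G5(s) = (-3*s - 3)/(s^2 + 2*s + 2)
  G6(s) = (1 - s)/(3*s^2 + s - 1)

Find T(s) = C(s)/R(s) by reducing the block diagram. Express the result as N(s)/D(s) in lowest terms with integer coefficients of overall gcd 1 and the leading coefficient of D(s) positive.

Step 1. close the feedback loop around G3, G4 -> 2/5
Step 2. series reduction of G5, G6 -> (3*s^2 - 3)/(3*s^4 + 7*s^3 + 7*s^2 - 2)
Step 3. collapse the loop ([G3/(1+G3*G4)] forward, (G5*G6) return) -> (6*s^4 + 14*s^3 + 14*s^2 - 4)/(15*s^4 + 35*s^3 + 41*s^2 - 16)
Step 4. reduce the series chain G1, G2, [[G3/(1+G3*G4)]/(1+[G3/(1+G3*G4)]*(G5*G6))]: this yields T(s), and no further normalization is needed

Final answer: (6*s^4 + 14*s^3 + 14*s^2 - 4)/(30*s^6 + 85*s^5 + 177*s^4 + 181*s^3 + 132*s^2 - 16*s - 64)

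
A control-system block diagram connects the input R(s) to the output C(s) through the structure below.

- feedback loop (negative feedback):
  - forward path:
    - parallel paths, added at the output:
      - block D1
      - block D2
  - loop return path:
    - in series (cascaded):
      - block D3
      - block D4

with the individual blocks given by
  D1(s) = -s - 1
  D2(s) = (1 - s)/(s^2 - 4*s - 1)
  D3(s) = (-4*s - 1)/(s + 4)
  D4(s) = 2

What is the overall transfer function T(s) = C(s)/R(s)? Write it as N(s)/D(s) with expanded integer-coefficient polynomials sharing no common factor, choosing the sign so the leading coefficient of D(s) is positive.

[1] parallel reduction of D1, D2: (-s^3 + 3*s^2 + 4*s + 2)/(s^2 - 4*s - 1)
[2] reduce the series chain D3, D4: (-8*s - 2)/(s + 4)
[3] close the feedback loop around (D1+D2), (D3*D4) - this is the overall T(s), already in the required normalized form

Therefore the answer is (-s^4 - s^3 + 16*s^2 + 18*s + 8)/(8*s^4 - 21*s^3 - 38*s^2 - 41*s - 8).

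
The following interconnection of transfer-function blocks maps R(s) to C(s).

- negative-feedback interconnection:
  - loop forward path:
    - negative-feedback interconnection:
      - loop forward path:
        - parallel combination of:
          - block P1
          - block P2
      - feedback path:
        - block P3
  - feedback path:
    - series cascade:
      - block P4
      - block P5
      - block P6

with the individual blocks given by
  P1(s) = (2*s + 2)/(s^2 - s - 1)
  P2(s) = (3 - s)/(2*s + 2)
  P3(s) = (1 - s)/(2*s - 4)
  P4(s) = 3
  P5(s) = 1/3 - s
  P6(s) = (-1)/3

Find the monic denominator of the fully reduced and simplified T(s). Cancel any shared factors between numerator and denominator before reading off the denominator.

First reduce the diagram to T(s).

Step 1 - sum the parallel branches P1, P2 = (-s^3 + 8*s^2 + 6*s + 1)/(2*s^3 - 4*s - 2)
Step 2 - collapse the loop ((P1+P2) forward, P3 return) = (-2*s^4 + 20*s^3 - 20*s^2 - 22*s - 4)/(5*s^4 - 17*s^3 - 6*s^2 + 17*s + 9)
Step 3 - series reduction of P4, P5, P6 = s - 1/3
Step 4 - collapse the loop ([(P1+P2)/(1+(P1+P2)*P3)] forward, (P4*P5*P6) return) = (6*s^4 - 60*s^3 + 60*s^2 + 66*s + 12)/(6*s^5 - 77*s^4 + 131*s^3 + 64*s^2 - 61*s - 31)
T(s) is the step-4 result (common factors already cancelled). Leading coefficient of the denominator: 6. Divide through by 6 for the monic polynomial.

Answer: s^5 - 77*s^4/6 + 131*s^3/6 + 32*s^2/3 - 61*s/6 - 31/6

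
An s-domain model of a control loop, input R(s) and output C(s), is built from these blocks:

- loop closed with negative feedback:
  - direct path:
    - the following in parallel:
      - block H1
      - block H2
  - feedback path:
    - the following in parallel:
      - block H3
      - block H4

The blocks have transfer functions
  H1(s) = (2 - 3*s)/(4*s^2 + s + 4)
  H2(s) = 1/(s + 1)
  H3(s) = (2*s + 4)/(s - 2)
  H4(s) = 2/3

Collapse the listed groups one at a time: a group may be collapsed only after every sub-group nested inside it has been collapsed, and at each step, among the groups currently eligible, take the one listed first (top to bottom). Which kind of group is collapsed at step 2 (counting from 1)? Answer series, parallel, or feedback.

(1) sum the parallel branches H1, H2
(2) sum the parallel branches H3, H4
(3) close the feedback loop around (H1+H2), (H3+H4)
At step 2 the group reduced is parallel.

Answer: parallel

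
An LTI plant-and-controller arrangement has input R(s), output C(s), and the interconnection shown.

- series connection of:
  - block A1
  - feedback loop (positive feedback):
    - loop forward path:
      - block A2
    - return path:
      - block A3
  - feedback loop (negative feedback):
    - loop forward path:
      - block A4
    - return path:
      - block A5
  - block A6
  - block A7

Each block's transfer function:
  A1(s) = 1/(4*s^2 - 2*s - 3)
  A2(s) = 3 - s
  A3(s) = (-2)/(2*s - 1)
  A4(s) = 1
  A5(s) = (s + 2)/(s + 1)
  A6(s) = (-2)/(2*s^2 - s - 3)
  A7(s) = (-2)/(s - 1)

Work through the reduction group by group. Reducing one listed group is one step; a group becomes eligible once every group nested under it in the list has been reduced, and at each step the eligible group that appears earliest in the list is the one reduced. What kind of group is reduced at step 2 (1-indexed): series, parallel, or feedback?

(1) collapse the loop (A2 forward, A3 return)
(2) apply the feedback formula to A4, A5
(3) series reduction of A1, [A2/(1-A2*A3)], [A4/(1+A4*A5)], A6, A7
The group at step 2 is a feedback group.

Final answer: feedback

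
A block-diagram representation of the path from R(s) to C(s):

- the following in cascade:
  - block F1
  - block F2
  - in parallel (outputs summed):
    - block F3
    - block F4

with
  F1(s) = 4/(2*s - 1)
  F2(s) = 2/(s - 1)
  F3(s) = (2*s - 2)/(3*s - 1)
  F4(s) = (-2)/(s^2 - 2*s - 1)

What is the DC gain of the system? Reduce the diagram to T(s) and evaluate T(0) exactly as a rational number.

Step 1: parallel reduction of F3, F4, giving (2*s^3 - 6*s^2 - 4*s + 4)/(3*s^3 - 7*s^2 - s + 1)
Step 2: cascade F1, F2, (F3+F4), giving (16*s^3 - 48*s^2 - 32*s + 32)/(6*s^5 - 23*s^4 + 22*s^3 - 2*s^2 - 4*s + 1)
Step 2 gives the overall T(s). Then T(0) = 32/1 = 32.

Final answer: 32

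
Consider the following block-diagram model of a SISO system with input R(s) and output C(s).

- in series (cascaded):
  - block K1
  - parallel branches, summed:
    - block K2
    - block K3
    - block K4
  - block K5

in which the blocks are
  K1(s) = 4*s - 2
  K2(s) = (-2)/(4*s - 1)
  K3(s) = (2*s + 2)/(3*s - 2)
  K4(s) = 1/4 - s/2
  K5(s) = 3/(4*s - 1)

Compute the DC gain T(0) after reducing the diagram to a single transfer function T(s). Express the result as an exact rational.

The answer is 15/2.

Reasoning:
(1) add K2, K3, K4 (parallel) = (-24*s^3 + 66*s^2 - 15*s + 10)/(48*s^2 - 44*s + 8)
(2) combine K1, (K2+K3+K4), K5 in series = (-144*s^4 + 468*s^3 - 288*s^2 + 105*s - 30)/(96*s^3 - 112*s^2 + 38*s - 4)
The step-2 result is T(s). Setting s = 0: T(0) = -30/(-4) = 15/2.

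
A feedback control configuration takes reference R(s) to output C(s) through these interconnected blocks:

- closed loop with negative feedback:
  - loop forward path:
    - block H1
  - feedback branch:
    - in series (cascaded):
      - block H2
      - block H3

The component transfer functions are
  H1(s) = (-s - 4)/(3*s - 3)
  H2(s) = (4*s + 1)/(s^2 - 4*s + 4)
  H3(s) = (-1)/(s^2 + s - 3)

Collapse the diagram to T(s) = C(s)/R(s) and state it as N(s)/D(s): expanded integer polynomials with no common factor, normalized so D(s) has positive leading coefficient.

Reducing step by step:

1. series reduction of H2, H3 = (-4*s - 1)/(s^4 - 3*s^3 - 3*s^2 + 16*s - 12)
2. close the feedback loop around H1, (H2*H3), giving the overall T(s)

Answer: (-s^5 - s^4 + 15*s^3 - 4*s^2 - 52*s + 48)/(3*s^5 - 12*s^4 + 61*s^2 - 67*s + 40)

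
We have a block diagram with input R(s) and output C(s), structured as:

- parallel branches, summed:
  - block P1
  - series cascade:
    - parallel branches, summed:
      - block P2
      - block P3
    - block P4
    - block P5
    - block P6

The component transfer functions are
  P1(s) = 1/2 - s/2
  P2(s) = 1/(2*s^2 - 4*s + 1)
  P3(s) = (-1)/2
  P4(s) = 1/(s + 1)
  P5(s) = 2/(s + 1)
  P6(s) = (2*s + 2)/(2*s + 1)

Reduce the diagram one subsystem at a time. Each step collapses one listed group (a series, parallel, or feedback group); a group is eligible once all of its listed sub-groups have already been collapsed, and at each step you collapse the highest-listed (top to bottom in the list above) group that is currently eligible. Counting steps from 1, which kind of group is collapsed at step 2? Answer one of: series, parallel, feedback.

1. sum the parallel branches P2, P3
2. reduce the series chain (P2+P3), P4, P5, P6
3. parallel reduction of P1, ((P2+P3)*P4*P5*P6)
The group at step 2 is a series group.

Answer: series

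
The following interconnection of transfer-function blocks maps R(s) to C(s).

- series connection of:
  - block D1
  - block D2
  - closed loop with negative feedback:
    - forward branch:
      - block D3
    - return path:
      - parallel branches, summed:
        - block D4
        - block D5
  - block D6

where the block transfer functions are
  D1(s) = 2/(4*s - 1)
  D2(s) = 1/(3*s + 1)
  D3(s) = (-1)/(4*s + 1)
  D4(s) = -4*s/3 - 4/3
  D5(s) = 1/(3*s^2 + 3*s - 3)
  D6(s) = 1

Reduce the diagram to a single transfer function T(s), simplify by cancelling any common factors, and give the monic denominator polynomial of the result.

Step 1. parallel reduction of D4, D5: (-4*s^3 - 8*s^2 + 5)/(3*s^2 + 3*s - 3)
Step 2. reduce the feedback loop with forward D3 and return (D4+D5): (-3*s^2 - 3*s + 3)/(16*s^3 + 23*s^2 - 9*s - 8)
Step 3. multiply D1, D2, [D3/(1+D3*(D4+D5))], D6 (series): (-6*s^2 - 6*s + 6)/(192*s^5 + 292*s^4 - 101*s^3 - 128*s^2 + s + 8)
That last expression is T(s), already simplified. Scaling its denominator by 1/192 (the reciprocal of the leading coefficient) yields the monic denominator.

Therefore the answer is s^5 + 73*s^4/48 - 101*s^3/192 - 2*s^2/3 + s/192 + 1/24.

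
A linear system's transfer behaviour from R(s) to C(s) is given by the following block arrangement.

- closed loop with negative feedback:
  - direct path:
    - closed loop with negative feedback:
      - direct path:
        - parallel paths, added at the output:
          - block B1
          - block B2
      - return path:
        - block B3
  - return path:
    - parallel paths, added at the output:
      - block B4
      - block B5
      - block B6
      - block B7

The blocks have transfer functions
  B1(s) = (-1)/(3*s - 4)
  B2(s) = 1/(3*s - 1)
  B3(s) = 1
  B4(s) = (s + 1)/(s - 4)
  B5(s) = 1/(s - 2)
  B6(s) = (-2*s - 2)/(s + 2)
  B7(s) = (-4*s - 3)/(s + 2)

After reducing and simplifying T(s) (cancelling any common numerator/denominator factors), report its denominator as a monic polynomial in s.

Step 1. combine B1, B2 in parallel, giving (-3)/(9*s^2 - 15*s + 4)
Step 2. apply the feedback formula to (B1+B2), B3, giving (-3)/(9*s^2 - 15*s + 1)
Step 3. sum the parallel branches B4, B5, B6, B7, giving (-5*s^3 + 33*s^2 - 24*s - 52)/(s^3 - 4*s^2 - 4*s + 16)
Step 4. apply the feedback formula to [(B1+B2)/(1+(B1+B2)*B3)], (B4+B5+B6+B7), giving (-3*s^3 + 12*s^2 + 12*s - 48)/(9*s^5 - 51*s^4 + 40*s^3 + 101*s^2 - 172*s + 172)
That last expression is T(s), already simplified. Scaling its denominator by 1/9 (the reciprocal of the leading coefficient) yields the monic denominator.

Hence the answer: s^5 - 17*s^4/3 + 40*s^3/9 + 101*s^2/9 - 172*s/9 + 172/9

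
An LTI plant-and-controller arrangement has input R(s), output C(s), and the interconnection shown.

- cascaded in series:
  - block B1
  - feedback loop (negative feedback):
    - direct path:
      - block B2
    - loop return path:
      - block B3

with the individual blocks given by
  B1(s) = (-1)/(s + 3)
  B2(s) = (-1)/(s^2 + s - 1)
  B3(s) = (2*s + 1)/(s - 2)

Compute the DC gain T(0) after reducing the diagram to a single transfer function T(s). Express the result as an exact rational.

Step 1. collapse the loop (B2 forward, B3 return) = (2 - s)/(s^3 - s^2 - 5*s + 1)
Step 2. combine B1, [B2/(1+B2*B3)] in series = (s - 2)/(s^4 + 2*s^3 - 8*s^2 - 14*s + 3)
That last expression is T(s); at s = 0 only the constant terms survive, so T(0) = -2/3.

Therefore the answer is -2/3.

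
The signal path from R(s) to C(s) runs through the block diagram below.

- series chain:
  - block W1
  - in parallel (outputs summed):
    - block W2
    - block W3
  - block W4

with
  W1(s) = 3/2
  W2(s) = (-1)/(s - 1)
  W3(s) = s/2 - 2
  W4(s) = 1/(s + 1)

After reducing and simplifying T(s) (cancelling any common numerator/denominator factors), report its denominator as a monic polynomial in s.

1. reduce the parallel group W2, W3 gives (s^2 - 5*s + 2)/(2*s - 2)
2. series reduction of W1, (W2+W3), W4 gives (3*s^2 - 15*s + 6)/(4*s^2 - 4)
That last expression is T(s), already simplified. Scaling its denominator by 1/4 (the reciprocal of the leading coefficient) yields the monic denominator.

Hence the answer: s^2 - 1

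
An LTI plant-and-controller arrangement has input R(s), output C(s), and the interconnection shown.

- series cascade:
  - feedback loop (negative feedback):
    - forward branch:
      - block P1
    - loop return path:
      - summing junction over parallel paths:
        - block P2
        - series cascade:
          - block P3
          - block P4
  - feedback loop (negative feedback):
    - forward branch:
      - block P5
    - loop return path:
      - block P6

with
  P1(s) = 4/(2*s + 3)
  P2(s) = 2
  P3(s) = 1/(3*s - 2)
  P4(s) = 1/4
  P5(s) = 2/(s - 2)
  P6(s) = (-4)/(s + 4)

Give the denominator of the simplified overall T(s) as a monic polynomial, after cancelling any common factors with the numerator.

Step 1: series reduction of P3, P4 gives 1/(12*s - 8)
Step 2: add P2, (P3*P4) (parallel) gives (24*s - 15)/(12*s - 8)
Step 3: apply the feedback formula to P1, (P2+(P3*P4)) gives (12*s - 8)/(6*s^2 + 29*s - 21)
Step 4: reduce the feedback loop with forward P5 and return P6 gives (2*s + 8)/(s^2 + 2*s - 16)
Step 5: cascade [P1/(1+P1*(P2+(P3*P4)))], [P5/(1+P5*P6)] gives (24*s^2 + 80*s - 64)/(6*s^4 + 41*s^3 - 59*s^2 - 506*s + 336)
No further cancellation is possible in the step-5 result, so that is T(s). Its denominator becomes monic after dividing by the leading coefficient 6.

Answer: s^4 + 41*s^3/6 - 59*s^2/6 - 253*s/3 + 56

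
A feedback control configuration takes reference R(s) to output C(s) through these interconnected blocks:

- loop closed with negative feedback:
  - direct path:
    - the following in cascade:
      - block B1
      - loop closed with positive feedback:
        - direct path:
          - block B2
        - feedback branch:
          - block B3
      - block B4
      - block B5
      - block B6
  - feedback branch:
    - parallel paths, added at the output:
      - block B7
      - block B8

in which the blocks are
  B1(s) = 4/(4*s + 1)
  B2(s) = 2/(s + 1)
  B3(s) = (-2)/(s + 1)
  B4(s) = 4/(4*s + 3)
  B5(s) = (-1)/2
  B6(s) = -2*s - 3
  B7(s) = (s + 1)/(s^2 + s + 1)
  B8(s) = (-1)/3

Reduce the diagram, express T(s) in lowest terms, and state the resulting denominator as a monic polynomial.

1. apply the feedback formula to B2, B3 -> (2*s + 2)/(s^2 + 2*s + 5)
2. combine B1, [B2/(1-B2*B3)], B4, B5, B6 in series -> (32*s^2 + 80*s + 48)/(16*s^4 + 48*s^3 + 115*s^2 + 86*s + 15)
3. combine B7, B8 in parallel -> (-s^2 + 2*s + 2)/(3*s^2 + 3*s + 3)
4. apply the feedback formula to (B1*[B2/(1-B2*B3)]*B4*B5*B6), (B7+B8) -> (96*s^4 + 336*s^3 + 480*s^2 + 384*s + 144)/(48*s^6 + 192*s^5 + 505*s^4 + 731*s^3 + 824*s^2 + 559*s + 141)
Step 4 gives the fully reduced T(s), with no common factor left to cancel. The denominator's leading coefficient is 48, so divide each of its coefficients by 48 to get the monic form.

Hence the answer: s^6 + 4*s^5 + 505*s^4/48 + 731*s^3/48 + 103*s^2/6 + 559*s/48 + 47/16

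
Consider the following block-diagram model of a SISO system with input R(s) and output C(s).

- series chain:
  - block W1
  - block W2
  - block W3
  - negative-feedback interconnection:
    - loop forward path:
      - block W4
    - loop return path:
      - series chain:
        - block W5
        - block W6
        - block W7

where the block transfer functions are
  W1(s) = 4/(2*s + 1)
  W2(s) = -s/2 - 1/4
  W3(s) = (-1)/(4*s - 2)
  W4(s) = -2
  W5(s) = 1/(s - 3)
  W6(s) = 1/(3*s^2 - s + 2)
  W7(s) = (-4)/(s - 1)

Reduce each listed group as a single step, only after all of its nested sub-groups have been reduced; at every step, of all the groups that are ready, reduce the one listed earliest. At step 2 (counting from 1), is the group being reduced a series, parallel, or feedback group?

(1) reduce the series chain W5, W6, W7
(2) collapse the loop (W4 forward, (W5*W6*W7) return)
(3) cascade W1, W2, W3, [W4/(1+W4*(W5*W6*W7))]
The group at step 2 is a feedback group.

Hence the answer: feedback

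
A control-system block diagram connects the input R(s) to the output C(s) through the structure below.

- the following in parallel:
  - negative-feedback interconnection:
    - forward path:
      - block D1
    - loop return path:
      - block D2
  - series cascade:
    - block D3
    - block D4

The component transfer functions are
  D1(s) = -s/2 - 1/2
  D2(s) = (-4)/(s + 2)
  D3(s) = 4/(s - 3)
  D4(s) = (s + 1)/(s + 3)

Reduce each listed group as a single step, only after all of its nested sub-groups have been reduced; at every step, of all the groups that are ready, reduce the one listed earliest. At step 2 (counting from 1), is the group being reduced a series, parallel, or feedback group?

The answer is series.

Reasoning:
Step 1. close the feedback loop around D1, D2
Step 2. cascade D3, D4
Step 3. add [D1/(1+D1*D2)], (D3*D4) (parallel)
So the answer for step 2 is series.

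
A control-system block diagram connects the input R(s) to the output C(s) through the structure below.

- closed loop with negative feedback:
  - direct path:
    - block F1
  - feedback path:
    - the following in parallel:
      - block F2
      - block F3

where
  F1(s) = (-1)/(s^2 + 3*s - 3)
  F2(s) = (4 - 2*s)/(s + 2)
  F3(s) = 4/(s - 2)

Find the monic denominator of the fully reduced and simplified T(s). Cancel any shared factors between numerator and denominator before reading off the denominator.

Answer: s^4 + 3*s^3 - 5*s^2 - 24*s + 12

Working:
Step 1. add F2, F3 (parallel); result (-2*s^2 + 12*s)/(s^2 - 4)
Step 2. apply the feedback formula to F1, (F2+F3); result (4 - s^2)/(s^4 + 3*s^3 - 5*s^2 - 24*s + 12)
That last expression is T(s), already simplified, and its denominator is already monic.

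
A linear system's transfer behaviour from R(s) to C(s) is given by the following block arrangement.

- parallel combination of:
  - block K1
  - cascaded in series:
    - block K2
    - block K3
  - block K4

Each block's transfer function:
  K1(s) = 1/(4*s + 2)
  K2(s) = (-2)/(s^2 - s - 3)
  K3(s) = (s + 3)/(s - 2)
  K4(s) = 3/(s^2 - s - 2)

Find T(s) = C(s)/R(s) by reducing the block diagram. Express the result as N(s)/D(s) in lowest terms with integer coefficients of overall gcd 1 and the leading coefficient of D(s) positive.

Reducing step by step:

Step 1 - series reduction of K2, K3 gives (-2*s - 6)/(s^3 - 3*s^2 - s + 6)
Step 2 - reduce the parallel group K1, (K2*K3), K4; the result is T(s) itself (integer coefficients, no common factor, positive leading denominator coefficient)

Answer: (s^4 + 2*s^3 - 46*s^2 - 77*s - 24)/(4*s^5 - 6*s^4 - 20*s^3 + 12*s^2 + 34*s + 12)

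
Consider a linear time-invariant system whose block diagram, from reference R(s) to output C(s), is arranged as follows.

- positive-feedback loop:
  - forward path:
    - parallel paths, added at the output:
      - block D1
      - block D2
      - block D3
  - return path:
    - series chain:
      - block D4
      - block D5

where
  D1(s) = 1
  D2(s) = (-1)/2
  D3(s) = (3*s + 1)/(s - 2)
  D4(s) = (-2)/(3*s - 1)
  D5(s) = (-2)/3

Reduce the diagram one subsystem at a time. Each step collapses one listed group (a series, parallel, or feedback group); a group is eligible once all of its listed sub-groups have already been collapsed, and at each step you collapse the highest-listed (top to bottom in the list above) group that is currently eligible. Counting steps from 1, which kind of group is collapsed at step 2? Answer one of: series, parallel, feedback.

Reducing step by step:

(1) combine D1, D2, D3 in parallel
(2) combine D4, D5 in series
(3) collapse the loop ((D1+D2+D3) forward, (D4*D5) return)
At step 2 the group reduced is series.

Answer: series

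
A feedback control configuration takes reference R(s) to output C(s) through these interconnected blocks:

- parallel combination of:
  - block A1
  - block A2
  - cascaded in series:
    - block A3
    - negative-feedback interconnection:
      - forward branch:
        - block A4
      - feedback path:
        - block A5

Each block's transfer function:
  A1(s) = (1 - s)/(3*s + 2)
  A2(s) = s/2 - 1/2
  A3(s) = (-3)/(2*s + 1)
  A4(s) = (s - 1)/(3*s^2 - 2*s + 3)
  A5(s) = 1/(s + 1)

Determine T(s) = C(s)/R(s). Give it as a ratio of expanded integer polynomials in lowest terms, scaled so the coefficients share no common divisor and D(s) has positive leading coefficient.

(1) apply the feedback formula to A4, A5 -> (s^2 - 1)/(3*s^3 + s^2 + 2*s + 2)
(2) cascade A3, [A4/(1+A4*A5)] -> (3 - 3*s^2)/(6*s^4 + 5*s^3 + 5*s^2 + 6*s + 2)
(3) combine A1, A2, (A3*[A4/(1+A4*A5)]) in parallel, giving the overall T(s)

Answer: (18*s^6 - 3*s^5 - 15*s^3 - 24*s^2 + 12*s + 12)/(36*s^5 + 54*s^4 + 50*s^3 + 56*s^2 + 36*s + 8)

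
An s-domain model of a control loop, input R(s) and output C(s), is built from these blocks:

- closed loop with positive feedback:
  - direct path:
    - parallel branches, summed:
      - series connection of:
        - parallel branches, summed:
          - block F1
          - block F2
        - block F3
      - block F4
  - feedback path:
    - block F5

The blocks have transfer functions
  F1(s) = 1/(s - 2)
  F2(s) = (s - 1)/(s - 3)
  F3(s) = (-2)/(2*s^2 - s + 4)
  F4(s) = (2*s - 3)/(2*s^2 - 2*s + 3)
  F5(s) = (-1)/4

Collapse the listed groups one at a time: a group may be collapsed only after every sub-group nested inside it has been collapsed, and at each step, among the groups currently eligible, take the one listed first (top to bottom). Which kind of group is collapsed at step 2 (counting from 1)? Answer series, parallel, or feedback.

(1) add F1, F2 (parallel)
(2) cascade (F1+F2), F3
(3) combine ((F1+F2)*F3), F4 in parallel
(4) close the feedback loop around (((F1+F2)*F3)+F4), F5
Step 2: series.

Final answer: series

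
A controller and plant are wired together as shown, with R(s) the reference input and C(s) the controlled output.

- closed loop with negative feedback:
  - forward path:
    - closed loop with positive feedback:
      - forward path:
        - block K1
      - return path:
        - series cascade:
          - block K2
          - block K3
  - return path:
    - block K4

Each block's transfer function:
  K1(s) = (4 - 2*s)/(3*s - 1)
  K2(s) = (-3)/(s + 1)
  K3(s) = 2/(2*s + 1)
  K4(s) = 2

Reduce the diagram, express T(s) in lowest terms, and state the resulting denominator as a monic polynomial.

Step 1: multiply K2, K3 (series) = (-6)/(2*s^2 + 3*s + 1)
Step 2: reduce the feedback loop with forward K1 and return (K2*K3) = (-4*s^3 + 2*s^2 + 10*s + 4)/(6*s^3 + 7*s^2 - 12*s + 23)
Step 3: collapse the loop ([K1/(1-K1*(K2*K3))] forward, K4 return) = (4*s^3 - 2*s^2 - 10*s - 4)/(2*s^3 - 11*s^2 - 8*s - 31)
No further cancellation is possible in the step-3 result, so that is T(s). Its denominator becomes monic after dividing by the leading coefficient 2.

Answer: s^3 - 11*s^2/2 - 4*s - 31/2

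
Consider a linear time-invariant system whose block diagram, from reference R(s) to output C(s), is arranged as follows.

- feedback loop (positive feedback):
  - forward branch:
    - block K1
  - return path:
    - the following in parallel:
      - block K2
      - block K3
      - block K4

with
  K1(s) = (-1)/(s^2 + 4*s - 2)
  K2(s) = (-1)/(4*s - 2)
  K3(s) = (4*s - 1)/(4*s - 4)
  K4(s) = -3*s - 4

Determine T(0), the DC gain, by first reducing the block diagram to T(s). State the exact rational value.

1. parallel reduction of K2, K3, K4, giving (-24*s^3 + 12*s^2 + 28*s - 13)/(8*s^2 - 12*s + 4)
2. reduce the feedback loop with forward K1 and return (K2+K3+K4), giving (-8*s^2 + 12*s - 4)/(8*s^4 - 4*s^3 - 48*s^2 + 68*s - 21)
That last expression is T(s); at s = 0 only the constant terms survive, so T(0) = -4/(-21) = 4/21.

Answer: 4/21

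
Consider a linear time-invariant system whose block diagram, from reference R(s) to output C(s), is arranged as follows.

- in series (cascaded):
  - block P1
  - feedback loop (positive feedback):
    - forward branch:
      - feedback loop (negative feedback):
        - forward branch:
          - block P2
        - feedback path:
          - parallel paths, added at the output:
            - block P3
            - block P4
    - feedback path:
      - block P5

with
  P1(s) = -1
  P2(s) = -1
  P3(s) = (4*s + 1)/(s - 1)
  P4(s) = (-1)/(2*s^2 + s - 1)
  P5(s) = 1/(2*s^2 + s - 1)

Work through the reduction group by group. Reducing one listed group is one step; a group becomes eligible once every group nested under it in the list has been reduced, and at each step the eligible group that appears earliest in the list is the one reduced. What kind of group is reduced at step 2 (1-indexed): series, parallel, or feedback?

Step 1 - sum the parallel branches P3, P4
Step 2 - feedback reduction of P2, (P3+P4)
Step 3 - close the feedback loop around [P2/(1+P2*(P3+P4))], P5
Step 4 - cascade P1, [[P2/(1+P2*(P3+P4))]/(1-[P2/(1+P2*(P3+P4))]*P5)]
So the answer for step 2 is feedback.

Final answer: feedback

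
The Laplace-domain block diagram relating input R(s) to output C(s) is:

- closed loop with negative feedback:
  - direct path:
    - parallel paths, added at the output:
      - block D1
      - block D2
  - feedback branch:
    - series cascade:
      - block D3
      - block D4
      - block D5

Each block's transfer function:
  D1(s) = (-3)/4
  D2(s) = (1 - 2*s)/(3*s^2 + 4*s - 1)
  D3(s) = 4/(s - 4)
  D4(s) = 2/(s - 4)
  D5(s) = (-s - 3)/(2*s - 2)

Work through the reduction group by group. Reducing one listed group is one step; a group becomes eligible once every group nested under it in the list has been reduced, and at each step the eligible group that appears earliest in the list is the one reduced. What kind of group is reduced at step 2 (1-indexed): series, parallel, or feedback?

Step 1 - parallel reduction of D1, D2
Step 2 - cascade D3, D4, D5
Step 3 - close the feedback loop around (D1+D2), (D3*D4*D5)
The group at step 2 is a series group.

Answer: series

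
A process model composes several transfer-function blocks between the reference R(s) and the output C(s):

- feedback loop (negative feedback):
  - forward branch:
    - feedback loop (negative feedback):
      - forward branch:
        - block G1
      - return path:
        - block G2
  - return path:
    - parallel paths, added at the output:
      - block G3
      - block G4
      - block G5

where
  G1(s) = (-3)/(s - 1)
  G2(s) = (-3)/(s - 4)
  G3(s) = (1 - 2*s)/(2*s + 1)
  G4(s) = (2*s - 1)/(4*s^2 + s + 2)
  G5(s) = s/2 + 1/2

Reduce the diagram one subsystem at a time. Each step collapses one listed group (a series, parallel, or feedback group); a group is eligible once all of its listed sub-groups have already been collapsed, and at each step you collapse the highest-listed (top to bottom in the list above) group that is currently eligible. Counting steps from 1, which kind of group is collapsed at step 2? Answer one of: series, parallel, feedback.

[1] feedback reduction of G1, G2
[2] combine G3, G4, G5 in parallel
[3] feedback reduction of [G1/(1+G1*G2)], (G3+G4+G5)
The group at step 2 is a parallel group.

Hence the answer: parallel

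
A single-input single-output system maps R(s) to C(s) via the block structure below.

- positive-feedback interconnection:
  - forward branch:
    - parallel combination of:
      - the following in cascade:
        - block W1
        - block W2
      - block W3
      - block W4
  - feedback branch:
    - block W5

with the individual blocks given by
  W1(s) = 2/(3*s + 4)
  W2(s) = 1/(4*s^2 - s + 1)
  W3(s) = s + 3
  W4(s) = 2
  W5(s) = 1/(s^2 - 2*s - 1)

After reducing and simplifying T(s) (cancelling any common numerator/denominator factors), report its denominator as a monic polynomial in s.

1. combine W1, W2 in series, giving 2/(12*s^3 + 13*s^2 - s + 4)
2. parallel reduction of (W1*W2), W3, W4, giving (12*s^4 + 73*s^3 + 64*s^2 - s + 22)/(12*s^3 + 13*s^2 - s + 4)
3. feedback reduction of ((W1*W2)+W3+W4), W5, giving (12*s^6 + 49*s^5 - 94*s^4 - 202*s^3 - 40*s^2 - 43*s - 22)/(12*s^5 - 23*s^4 - 112*s^3 - 71*s^2 - 6*s - 26)
No further cancellation is possible in the step-3 result, so that is T(s). Its denominator becomes monic after dividing by the leading coefficient 12.

Therefore the answer is s^5 - 23*s^4/12 - 28*s^3/3 - 71*s^2/12 - s/2 - 13/6.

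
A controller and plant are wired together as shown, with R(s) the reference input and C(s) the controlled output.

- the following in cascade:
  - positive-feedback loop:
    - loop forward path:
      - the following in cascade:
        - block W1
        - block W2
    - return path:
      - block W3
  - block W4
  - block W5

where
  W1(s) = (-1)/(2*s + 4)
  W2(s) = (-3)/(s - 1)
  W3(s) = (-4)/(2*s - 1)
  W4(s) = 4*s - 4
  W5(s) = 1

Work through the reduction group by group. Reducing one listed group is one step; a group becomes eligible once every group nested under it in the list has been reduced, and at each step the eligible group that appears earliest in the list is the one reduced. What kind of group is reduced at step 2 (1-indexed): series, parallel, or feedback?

Reducing step by step:

1. series reduction of W1, W2
2. apply the feedback formula to (W1*W2), W3
3. multiply [(W1*W2)/(1-(W1*W2)*W3)], W4, W5 (series)
At step 2 the group reduced is feedback.

Answer: feedback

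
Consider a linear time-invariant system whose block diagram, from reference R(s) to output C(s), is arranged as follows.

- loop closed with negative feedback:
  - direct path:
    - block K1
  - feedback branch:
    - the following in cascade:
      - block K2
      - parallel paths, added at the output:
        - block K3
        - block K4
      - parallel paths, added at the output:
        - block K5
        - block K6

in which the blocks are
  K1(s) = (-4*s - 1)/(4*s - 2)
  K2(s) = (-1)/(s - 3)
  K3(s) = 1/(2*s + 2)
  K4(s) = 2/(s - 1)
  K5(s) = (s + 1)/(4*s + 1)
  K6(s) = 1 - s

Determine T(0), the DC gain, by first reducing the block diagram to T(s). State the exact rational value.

Step 1. combine K3, K4 in parallel gives (5*s + 3)/(2*s^2 - 2)
Step 2. parallel reduction of K5, K6 gives (-4*s^2 + 4*s + 2)/(4*s + 1)
Step 3. cascade K2, (K3+K4), (K5+K6) gives (10*s^3 - 4*s^2 - 11*s - 3)/(4*s^4 - 11*s^3 - 7*s^2 + 11*s + 3)
Step 4. feedback reduction of K1, (K2*(K3+K4)*(K5+K6)) gives (-4*s^4 + 11*s^3 + 7*s^2 - 11*s - 3)/(4*s^4 - 24*s^3 + 6*s^2 + 25*s - 3)
Evaluating the step-4 result (the overall T(s)) at s = 0 gives T(0) = -3/(-3) = 1.

Hence the answer: 1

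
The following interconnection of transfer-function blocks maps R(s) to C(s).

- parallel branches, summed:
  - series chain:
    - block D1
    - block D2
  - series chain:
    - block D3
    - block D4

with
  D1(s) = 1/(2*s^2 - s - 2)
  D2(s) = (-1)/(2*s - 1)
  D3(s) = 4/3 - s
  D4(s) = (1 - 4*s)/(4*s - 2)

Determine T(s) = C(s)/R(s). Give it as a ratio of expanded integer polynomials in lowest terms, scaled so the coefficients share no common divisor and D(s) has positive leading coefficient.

Step 1: reduce the series chain D1, D2 = (-1)/(4*s^3 - 4*s^2 - 3*s + 2)
Step 2: combine D3, D4 in series = (12*s^2 - 19*s + 4)/(12*s - 6)
Step 3: reduce the parallel group (D1*D2), (D3*D4); the result is T(s) itself (integer coefficients, no common factor, positive leading denominator coefficient)

Therefore the answer is (24*s^4 - 50*s^3 + 3*s^2 + 34*s - 14)/(24*s^3 - 24*s^2 - 18*s + 12).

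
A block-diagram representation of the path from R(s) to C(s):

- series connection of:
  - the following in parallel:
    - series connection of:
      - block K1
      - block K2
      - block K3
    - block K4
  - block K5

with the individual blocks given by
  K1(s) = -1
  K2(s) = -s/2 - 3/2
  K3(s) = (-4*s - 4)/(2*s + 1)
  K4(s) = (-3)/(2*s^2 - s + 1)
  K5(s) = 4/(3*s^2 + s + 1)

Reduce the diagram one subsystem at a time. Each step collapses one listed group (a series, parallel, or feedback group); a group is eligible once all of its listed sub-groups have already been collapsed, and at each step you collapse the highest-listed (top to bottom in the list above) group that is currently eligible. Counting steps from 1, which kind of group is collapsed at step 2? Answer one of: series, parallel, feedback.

Step 1. reduce the series chain K1, K2, K3
Step 2. parallel reduction of (K1*K2*K3), K4
Step 3. series reduction of ((K1*K2*K3)+K4), K5
The group at step 2 is a parallel group.

Final answer: parallel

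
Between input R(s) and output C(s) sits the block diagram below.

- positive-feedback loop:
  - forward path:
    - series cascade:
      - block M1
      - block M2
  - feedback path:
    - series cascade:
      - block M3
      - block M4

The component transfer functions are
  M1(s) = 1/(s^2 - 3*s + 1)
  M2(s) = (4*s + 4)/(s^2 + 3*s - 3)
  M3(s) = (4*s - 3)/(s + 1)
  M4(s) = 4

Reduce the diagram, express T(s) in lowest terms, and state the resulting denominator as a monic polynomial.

First reduce the diagram to T(s).

Step 1. reduce the series chain M1, M2, giving (4*s + 4)/(s^4 - 11*s^2 + 12*s - 3)
Step 2. reduce the series chain M3, M4, giving (16*s - 12)/(s + 1)
Step 3. apply the feedback formula to (M1*M2), (M3*M4), giving (4*s + 4)/(s^4 - 11*s^2 - 52*s + 45)
That last expression is T(s), already simplified, and its denominator is already monic.

Answer: s^4 - 11*s^2 - 52*s + 45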